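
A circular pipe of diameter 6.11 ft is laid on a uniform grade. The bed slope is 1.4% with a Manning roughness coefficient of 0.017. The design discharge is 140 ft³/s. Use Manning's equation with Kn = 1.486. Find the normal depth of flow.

Manning's equation rearranged: A R^(2/3) = nQ / (1.486·√S) = 0.017 × 140 / (1.486 × √0.014) = 13.54.
At y = 1.91 ft: A R^(2/3) = 8.245 — low.
At y = 2.74 ft: A R^(2/3) = 16.1 — high.
At y = 2.49 ft: A R^(2/3) = 13.56 — close enough.

y_n = 2.49 ft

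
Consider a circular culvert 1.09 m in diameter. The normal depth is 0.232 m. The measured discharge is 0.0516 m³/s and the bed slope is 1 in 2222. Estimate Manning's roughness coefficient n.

For a circular section of diameter D = 1.09 m at depth y = 0.232 m, the central angle is θ = 2 arccos(1 − 2y/D) = 1.918 rad. Then A = (D²/8)(θ − sin θ) = 0.1452 m² and P = Dθ/2 = 1.045 m.
Hydraulic radius R = A/P = 0.1452/1.045 = 0.1389 m.
Rearranging Manning's equation: n = (1/Q) A R^(2/3) S^(1/2) = (1/0.0516) × 0.1452 × 0.1389^(2/3) × √0.00045 = 0.016.

n = 0.016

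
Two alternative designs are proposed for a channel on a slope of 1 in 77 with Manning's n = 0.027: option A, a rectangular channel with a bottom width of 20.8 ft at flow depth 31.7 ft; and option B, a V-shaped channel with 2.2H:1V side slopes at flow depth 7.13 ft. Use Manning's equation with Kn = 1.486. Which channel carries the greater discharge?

Channel A: Flow area A = b·y = 20.8 × 31.7 = 659.4 ft². Wetted perimeter P = b + 2y = 20.8 + 2×31.7 = 84.2 ft. Hydraulic radius R = A/P = 659.4/84.2 = 7.831 ft. Q_A = (1.486/0.027)·659.4·7.831^(2/3)·√0.01299 = 16310 ft³/s.
Channel B: For a triangular section with side slope z = 2.2: A = zy² = 2.2×7.13² = 111.8 ft²; P = 2y√(1+z²) = 2×7.13×2.417 = 34.46 ft. Hydraulic radius R = A/P = 111.8/34.46 = 3.245 ft. Q_B = (1.486/0.027)·111.8·3.245^(2/3)·√0.01299 = 1538 ft³/s.
Q_A = 16310 ft³/s vs Q_B = 1538 ft³/s, so channel A carries more.

channel A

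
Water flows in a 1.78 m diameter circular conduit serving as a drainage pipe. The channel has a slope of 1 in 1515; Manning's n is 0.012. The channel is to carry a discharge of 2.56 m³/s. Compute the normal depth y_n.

Manning's equation rearranged: A R^(2/3) = nQ / (1·√S) = 0.012 × 2.56 / (√0.0006601) = 1.196.
Trying y = 1.02 m: A R^(2/3) = 0.9072 — too small.
Trying y = 1.23 m: A R^(2/3) = 1.194 — ≈ 1.196.

y_n = 1.23 m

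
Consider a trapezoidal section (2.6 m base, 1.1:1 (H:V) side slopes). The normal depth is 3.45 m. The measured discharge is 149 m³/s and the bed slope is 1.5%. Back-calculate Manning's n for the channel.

n = 0.026

With bottom width b = 2.6 m and side slope z = 1.1: A = (b + zy)y = (2.6 + 1.1×3.45)×3.45 = 22.06 m²; P = b + 2y√(1+z²) = 2.6 + 2×3.45×1.487 = 12.86 m.
Hydraulic radius R = A/P = 22.06/12.86 = 1.716 m.
Rearranging Manning's equation: n = (1/Q) A R^(2/3) S^(1/2) = (1/149) × 22.06 × 1.716^(2/3) × √0.015 = 0.026.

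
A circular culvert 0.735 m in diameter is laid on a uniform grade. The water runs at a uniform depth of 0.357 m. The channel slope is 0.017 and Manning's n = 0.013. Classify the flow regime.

For a circular section of diameter D = 0.735 m at depth y = 0.357 m, the central angle is θ = 2 arccos(1 − 2y/D) = 3.084 rad. Then A = (D²/8)(θ − sin θ) = 0.2044 m² and P = Dθ/2 = 1.134 m.
Hydraulic radius R = A/P = 0.2044/1.134 = 0.1803 m.
V = (1/n) R^(2/3) √S = (1/0.013) × 0.1803^(2/3) × √0.017 = 3.202 m/s. Hydraulic depth D_h = A/T = 0.2044/0.7347 = 0.2782 m.
Froude number Fr = V/√(g·D_h) = 3.202/√(9.81×0.2782) = 1.94, which is greater than 1, so the flow is supercritical.

supercritical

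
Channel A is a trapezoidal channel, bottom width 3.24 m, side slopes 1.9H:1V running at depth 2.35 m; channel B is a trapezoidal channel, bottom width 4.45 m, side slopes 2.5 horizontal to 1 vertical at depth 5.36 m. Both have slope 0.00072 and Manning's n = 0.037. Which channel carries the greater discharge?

channel B

Channel A: With bottom width b = 3.24 m and side slope z = 1.9: A = (b + zy)y = (3.24 + 1.9×2.35)×2.35 = 18.11 m²; P = b + 2y√(1+z²) = 3.24 + 2×2.35×2.147 = 13.33 m. Hydraulic radius R = A/P = 18.11/13.33 = 1.358 m. Q_A = (1/0.037)·18.11·1.358^(2/3)·√0.00072 = 16.1 m³/s.
Channel B: With bottom width b = 4.45 m and side slope z = 2.5: A = (b + zy)y = (4.45 + 2.5×5.36)×5.36 = 95.68 m²; P = b + 2y√(1+z²) = 4.45 + 2×5.36×2.693 = 33.31 m. Hydraulic radius R = A/P = 95.68/33.31 = 2.872 m. Q_B = (1/0.037)·95.68·2.872^(2/3)·√0.00072 = 140.2 m³/s.
Q_A = 16.1 m³/s vs Q_B = 140.2 m³/s, so channel B carries more.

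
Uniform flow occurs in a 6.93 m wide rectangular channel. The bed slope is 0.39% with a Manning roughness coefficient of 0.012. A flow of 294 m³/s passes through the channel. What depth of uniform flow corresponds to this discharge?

Manning's equation rearranged: A R^(2/3) = nQ / (1·√S) = 0.012 × 294 / (√0.0039) = 56.49.
At y = 5.65 m: A R^(2/3) = 65.18 — too large.
At y = 4.21 m: A R^(2/3) = 44.77 — too small.
At y = 5.04 m: A R^(2/3) = 56.42 — matches.

y_n = 5.04 m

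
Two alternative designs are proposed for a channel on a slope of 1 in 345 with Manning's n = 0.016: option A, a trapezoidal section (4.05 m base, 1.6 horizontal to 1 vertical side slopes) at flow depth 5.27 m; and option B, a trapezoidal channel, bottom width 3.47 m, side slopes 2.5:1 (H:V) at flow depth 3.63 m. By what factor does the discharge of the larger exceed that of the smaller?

1.8

Channel A: With bottom width b = 4.05 m and side slope z = 1.6: A = (b + zy)y = (4.05 + 1.6×5.27)×5.27 = 65.78 m²; P = b + 2y√(1+z²) = 4.05 + 2×5.27×1.887 = 23.94 m. Hydraulic radius R = A/P = 65.78/23.94 = 2.748 m. Q_A = (1/0.016)·65.78·2.748^(2/3)·√0.002899 = 434.3 m³/s.
Channel B: With bottom width b = 3.47 m and side slope z = 2.5: A = (b + zy)y = (3.47 + 2.5×3.63)×3.63 = 45.54 m²; P = b + 2y√(1+z²) = 3.47 + 2×3.63×2.693 = 23.02 m. Hydraulic radius R = A/P = 45.54/23.02 = 1.978 m. Q_B = (1/0.016)·45.54·1.978^(2/3)·√0.002899 = 241.5 m³/s.
The larger discharge is 434.3 m³/s and the smaller is 241.5 m³/s; the ratio is 1.8.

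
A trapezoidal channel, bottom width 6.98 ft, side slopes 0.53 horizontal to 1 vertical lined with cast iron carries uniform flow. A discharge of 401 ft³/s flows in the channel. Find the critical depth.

At critical depth, Q² T / (g A³) = 1, i.e. A³/T = Q²/g = 401²/32.2 = 4994.
Try y = 3.57 ft: A³/T = 2952 — short.
Try y = 4.76 ft: A³/T = 7696 — over.
Try y = 4.18 ft: A³/T = 4977 — matches.

y_c = 4.18 ft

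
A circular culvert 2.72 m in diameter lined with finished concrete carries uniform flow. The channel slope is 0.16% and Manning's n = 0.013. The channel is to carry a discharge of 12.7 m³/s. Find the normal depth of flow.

y_n = 2.05 m

Manning's equation rearranged: A R^(2/3) = nQ / (1·√S) = 0.013 × 12.7 / (√0.0016) = 4.127.
Try y = 2.47 m: A R^(2/3) = 4.805 — over.
Try y = 1.57 m: A R^(2/3) = 2.843 — short.
Try y = 2.05 m: A R^(2/3) = 4.121 — ≈ 4.127.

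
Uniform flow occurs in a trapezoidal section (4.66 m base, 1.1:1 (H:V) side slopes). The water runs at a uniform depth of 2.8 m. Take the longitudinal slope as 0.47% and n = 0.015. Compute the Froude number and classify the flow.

supercritical

With bottom width b = 4.66 m and side slope z = 1.1: A = (b + zy)y = (4.66 + 1.1×2.8)×2.8 = 21.67 m²; P = b + 2y√(1+z²) = 4.66 + 2×2.8×1.487 = 12.98 m.
Hydraulic radius R = A/P = 21.67/12.98 = 1.669 m.
V = (1/n) R^(2/3) √S = (1/0.015) × 1.669^(2/3) × √0.0047 = 6.431 m/s. Hydraulic depth D_h = A/T = 21.67/10.82 = 2.003 m.
Froude number Fr = V/√(g·D_h) = 6.431/√(9.81×2.003) = 1.45, which is greater than 1, so the flow is supercritical.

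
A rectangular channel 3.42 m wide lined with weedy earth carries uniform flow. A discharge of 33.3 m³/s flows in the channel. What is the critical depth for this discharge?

y_c = 2.13 m

For a rectangular channel, critical depth y_c = (q²/g)^(1/3) where q = Q/b = 33.3/3.42 = 9.737 m²/s.
So y_c = (9.737²/9.81)^(1/3) = 2.13 m.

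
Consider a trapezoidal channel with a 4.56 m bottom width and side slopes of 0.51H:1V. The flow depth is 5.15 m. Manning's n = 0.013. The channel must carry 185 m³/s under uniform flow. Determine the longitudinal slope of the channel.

S = 0.00139

With bottom width b = 4.56 m and side slope z = 0.51: A = (b + zy)y = (4.56 + 0.51×5.15)×5.15 = 37.01 m²; P = b + 2y√(1+z²) = 4.56 + 2×5.15×1.123 = 16.12 m.
Hydraulic radius R = A/P = 37.01/16.12 = 2.296 m.
From Manning's equation, S = [nQ / (1 A R^(2/3))]² = [0.013 × 185 / (1 × 37.01 × 2.296^(2/3))]² = 0.00139.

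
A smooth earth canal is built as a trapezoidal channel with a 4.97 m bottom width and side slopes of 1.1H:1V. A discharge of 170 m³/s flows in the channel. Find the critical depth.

y_c = 3.73 m

At critical depth, Q² T / (g A³) = 1, i.e. A³/T = Q²/g = 170²/9.81 = 2946.
Try y = 2.94 m: A³/T = 1227 — low.
Try y = 4.77 m: A³/T = 7485 — high.
Try y = 3.73 m: A³/T = 2942 — close enough.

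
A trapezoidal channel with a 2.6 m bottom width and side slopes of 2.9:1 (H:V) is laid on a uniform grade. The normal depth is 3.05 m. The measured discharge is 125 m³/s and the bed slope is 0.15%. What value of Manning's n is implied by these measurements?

n = 0.015

With bottom width b = 2.6 m and side slope z = 2.9: A = (b + zy)y = (2.6 + 2.9×3.05)×3.05 = 34.91 m²; P = b + 2y√(1+z²) = 2.6 + 2×3.05×3.068 = 21.31 m.
Hydraulic radius R = A/P = 34.91/21.31 = 1.638 m.
Rearranging Manning's equation: n = (1/Q) A R^(2/3) S^(1/2) = (1/125) × 34.91 × 1.638^(2/3) × √0.0015 = 0.015.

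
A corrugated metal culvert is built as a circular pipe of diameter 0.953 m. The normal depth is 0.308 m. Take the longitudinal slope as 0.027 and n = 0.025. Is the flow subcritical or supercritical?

supercritical

For a circular section of diameter D = 0.953 m at depth y = 0.308 m, the central angle is θ = 2 arccos(1 − 2y/D) = 2.419 rad. Then A = (D²/8)(θ − sin θ) = 0.1995 m² and P = Dθ/2 = 1.153 m.
Hydraulic radius R = A/P = 0.1995/1.153 = 0.1731 m.
V = (1/n) R^(2/3) √S = (1/0.025) × 0.1731^(2/3) × √0.027 = 2.041 m/s. Hydraulic depth D_h = A/T = 0.1995/0.8914 = 0.2238 m.
Froude number Fr = V/√(g·D_h) = 2.041/√(9.81×0.2238) = 1.38, which is greater than 1, so the flow is supercritical.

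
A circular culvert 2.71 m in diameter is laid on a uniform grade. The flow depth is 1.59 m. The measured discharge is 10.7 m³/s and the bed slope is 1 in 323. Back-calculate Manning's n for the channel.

n = 0.015

For a circular section of diameter D = 2.71 m at depth y = 1.59 m, the central angle is θ = 2 arccos(1 − 2y/D) = 3.49 rad. Then A = (D²/8)(θ − sin θ) = 3.518 m² and P = Dθ/2 = 4.729 m.
Hydraulic radius R = A/P = 3.518/4.729 = 0.7438 m.
Rearranging Manning's equation: n = (1/Q) A R^(2/3) S^(1/2) = (1/10.7) × 3.518 × 0.7438^(2/3) × √0.003096 = 0.015.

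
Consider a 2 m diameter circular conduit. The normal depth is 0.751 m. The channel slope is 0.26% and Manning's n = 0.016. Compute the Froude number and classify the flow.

subcritical

For a circular section of diameter D = 2 m at depth y = 0.751 m, the central angle is θ = 2 arccos(1 − 2y/D) = 2.638 rad. Then A = (D²/8)(θ − sin θ) = 1.078 m² and P = Dθ/2 = 2.638 m.
Hydraulic radius R = A/P = 1.078/2.638 = 0.4086 m.
V = (1/n) R^(2/3) √S = (1/0.016) × 0.4086^(2/3) × √0.0026 = 1.755 m/s. Hydraulic depth D_h = A/T = 1.078/1.937 = 0.5565 m.
Froude number Fr = V/√(g·D_h) = 1.755/√(9.81×0.5565) = 0.751, which is less than 1, so the flow is subcritical.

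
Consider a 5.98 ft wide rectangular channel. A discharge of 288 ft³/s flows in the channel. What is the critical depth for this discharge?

For a rectangular channel, critical depth y_c = (q²/g)^(1/3) where q = Q/b = 288/5.98 = 48.16 ft²/s.
So y_c = (48.16²/32.2)^(1/3) = 4.16 ft.

y_c = 4.16 ft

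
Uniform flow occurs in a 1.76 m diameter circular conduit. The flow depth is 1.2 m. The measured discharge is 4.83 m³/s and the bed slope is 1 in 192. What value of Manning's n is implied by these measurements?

For a circular section of diameter D = 1.76 m at depth y = 1.2 m, the central angle is θ = 2 arccos(1 − 2y/D) = 3.886 rad. Then A = (D²/8)(θ − sin θ) = 1.767 m² and P = Dθ/2 = 3.42 m.
Hydraulic radius R = A/P = 1.767/3.42 = 0.5167 m.
Rearranging Manning's equation: n = (1/Q) A R^(2/3) S^(1/2) = (1/4.83) × 1.767 × 0.5167^(2/3) × √0.005208 = 0.017.

n = 0.017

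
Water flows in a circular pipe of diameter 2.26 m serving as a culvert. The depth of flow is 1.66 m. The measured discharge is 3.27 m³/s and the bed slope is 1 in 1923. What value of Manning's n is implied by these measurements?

For a circular section of diameter D = 2.26 m at depth y = 1.66 m, the central angle is θ = 2 arccos(1 − 2y/D) = 4.118 rad. Then A = (D²/8)(θ − sin θ) = 3.158 m² and P = Dθ/2 = 4.653 m.
Hydraulic radius R = A/P = 3.158/4.653 = 0.6787 m.
Rearranging Manning's equation: n = (1/Q) A R^(2/3) S^(1/2) = (1/3.27) × 3.158 × 0.6787^(2/3) × √0.00052 = 0.017.

n = 0.017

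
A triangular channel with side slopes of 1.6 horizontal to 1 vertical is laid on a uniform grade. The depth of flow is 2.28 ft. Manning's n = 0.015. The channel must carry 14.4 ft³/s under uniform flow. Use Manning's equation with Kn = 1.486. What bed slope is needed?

For a triangular section with side slope z = 1.6: A = zy² = 1.6×2.28² = 8.317 ft²; P = 2y√(1+z²) = 2×2.28×1.887 = 8.604 ft.
Hydraulic radius R = A/P = 8.317/8.604 = 0.9667 ft.
From Manning's equation, S = [nQ / (1.486 A R^(2/3))]² = [0.015 × 14.4 / (1.486 × 8.317 × 0.9667^(2/3))]² = 0.00032.

S = 0.00032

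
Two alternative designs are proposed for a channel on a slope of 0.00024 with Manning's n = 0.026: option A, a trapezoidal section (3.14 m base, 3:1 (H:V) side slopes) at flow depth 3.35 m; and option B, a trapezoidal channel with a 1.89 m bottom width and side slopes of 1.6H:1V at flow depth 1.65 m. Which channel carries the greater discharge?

Channel A: With bottom width b = 3.14 m and side slope z = 3: A = (b + zy)y = (3.14 + 3×3.35)×3.35 = 44.19 m²; P = b + 2y√(1+z²) = 3.14 + 2×3.35×3.162 = 24.33 m. Hydraulic radius R = A/P = 44.19/24.33 = 1.816 m. Q_A = (1/0.026)·44.19·1.816^(2/3)·√0.00024 = 39.19 m³/s.
Channel B: With bottom width b = 1.89 m and side slope z = 1.6: A = (b + zy)y = (1.89 + 1.6×1.65)×1.65 = 7.474 m²; P = b + 2y√(1+z²) = 1.89 + 2×1.65×1.887 = 8.116 m. Hydraulic radius R = A/P = 7.474/8.116 = 0.9209 m. Q_B = (1/0.026)·7.474·0.9209^(2/3)·√0.00024 = 4.216 m³/s.
Q_A = 39.19 m³/s vs Q_B = 4.216 m³/s, so channel A carries more.

channel A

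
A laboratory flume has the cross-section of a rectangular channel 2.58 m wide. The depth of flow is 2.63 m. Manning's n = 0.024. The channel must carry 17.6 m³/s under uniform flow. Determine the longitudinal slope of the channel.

Flow area A = b·y = 2.58 × 2.63 = 6.785 m². Wetted perimeter P = b + 2y = 2.58 + 2×2.63 = 7.84 m.
Hydraulic radius R = A/P = 6.785/7.84 = 0.8655 m.
From Manning's equation, S = [nQ / (1 A R^(2/3))]² = [0.024 × 17.6 / (1 × 6.785 × 0.8655^(2/3))]² = 0.0047.

S = 0.0047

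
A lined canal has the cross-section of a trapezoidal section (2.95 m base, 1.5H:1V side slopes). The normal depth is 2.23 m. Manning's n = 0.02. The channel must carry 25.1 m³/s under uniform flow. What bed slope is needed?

With bottom width b = 2.95 m and side slope z = 1.5: A = (b + zy)y = (2.95 + 1.5×2.23)×2.23 = 14.04 m²; P = b + 2y√(1+z²) = 2.95 + 2×2.23×1.803 = 10.99 m.
Hydraulic radius R = A/P = 14.04/10.99 = 1.277 m.
From Manning's equation, S = [nQ / (1 A R^(2/3))]² = [0.02 × 25.1 / (1 × 14.04 × 1.277^(2/3))]² = 0.000923.

S = 0.000923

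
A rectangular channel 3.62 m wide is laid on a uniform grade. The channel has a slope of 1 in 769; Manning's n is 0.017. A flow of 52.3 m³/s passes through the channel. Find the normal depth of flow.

Manning's equation rearranged: A R^(2/3) = nQ / (1·√S) = 0.017 × 52.3 / (√0.0013) = 24.66.
Try y = 6.72 m: A R^(2/3) = 30.82 — high.
Try y = 4.68 m: A R^(2/3) = 20.23 — low.
Try y = 5.54 m: A R^(2/3) = 24.67 — matches.

y_n = 5.54 m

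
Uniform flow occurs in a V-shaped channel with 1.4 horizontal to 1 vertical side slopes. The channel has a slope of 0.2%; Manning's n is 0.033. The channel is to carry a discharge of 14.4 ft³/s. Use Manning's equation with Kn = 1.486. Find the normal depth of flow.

y_n = 2.31 ft

Manning's equation rearranged: A R^(2/3) = nQ / (1.486·√S) = 0.033 × 14.4 / (1.486 × √0.002) = 7.151.
Try y = 1.9 ft: A R^(2/3) = 4.257 — low.
Try y = 2.93 ft: A R^(2/3) = 13.51 — high.
Try y = 2.31 ft: A R^(2/3) = 7.168 — close enough.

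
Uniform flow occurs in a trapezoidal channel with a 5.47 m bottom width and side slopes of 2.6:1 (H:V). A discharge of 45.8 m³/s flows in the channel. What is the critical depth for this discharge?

At critical depth, Q² T / (g A³) = 1, i.e. A³/T = Q²/g = 45.8²/9.81 = 213.8.
At y = 1.71 m: A³/T = 339.5 — high.
At y = 1.51 m: A³/T = 214.4 — ≈ 213.8.

y_c = 1.51 m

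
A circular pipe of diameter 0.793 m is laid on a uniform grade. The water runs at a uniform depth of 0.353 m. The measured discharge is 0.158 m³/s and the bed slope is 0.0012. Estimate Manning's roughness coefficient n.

For a circular section of diameter D = 0.793 m at depth y = 0.353 m, the central angle is θ = 2 arccos(1 − 2y/D) = 2.922 rad. Then A = (D²/8)(θ − sin θ) = 0.2125 m² and P = Dθ/2 = 1.158 m.
Hydraulic radius R = A/P = 0.2125/1.158 = 0.1835 m.
Rearranging Manning's equation: n = (1/Q) A R^(2/3) S^(1/2) = (1/0.158) × 0.2125 × 0.1835^(2/3) × √0.0012 = 0.015.

n = 0.015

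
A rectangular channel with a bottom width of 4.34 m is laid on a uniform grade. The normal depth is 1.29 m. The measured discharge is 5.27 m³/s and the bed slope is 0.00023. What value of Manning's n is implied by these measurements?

n = 0.014

Flow area A = b·y = 4.34 × 1.29 = 5.599 m². Wetted perimeter P = b + 2y = 4.34 + 2×1.29 = 6.92 m.
Hydraulic radius R = A/P = 5.599/6.92 = 0.809 m.
Rearranging Manning's equation: n = (1/Q) A R^(2/3) S^(1/2) = (1/5.27) × 5.599 × 0.809^(2/3) × √0.00023 = 0.014.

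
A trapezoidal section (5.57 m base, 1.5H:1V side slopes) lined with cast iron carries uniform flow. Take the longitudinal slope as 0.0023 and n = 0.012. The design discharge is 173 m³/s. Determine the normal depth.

Manning's equation rearranged: A R^(2/3) = nQ / (1·√S) = 0.012 × 173 / (√0.0023) = 43.29.
At y = 2.22 m: A R^(2/3) = 25.38 — short.
At y = 3.4 m: A R^(2/3) = 58.25 — over.
At y = 2.93 m: A R^(2/3) = 43.36 — ≈ 43.29.

y_n = 2.93 m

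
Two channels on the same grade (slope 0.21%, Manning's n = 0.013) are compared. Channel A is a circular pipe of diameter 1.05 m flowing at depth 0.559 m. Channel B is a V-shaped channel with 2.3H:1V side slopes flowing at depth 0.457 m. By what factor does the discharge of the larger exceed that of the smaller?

1.16

Channel A: For a circular section of diameter D = 1.05 m at depth y = 0.559 m, the central angle is θ = 2 arccos(1 − 2y/D) = 3.271 rad. Then A = (D²/8)(θ − sin θ) = 0.4686 m² and P = Dθ/2 = 1.717 m. Hydraulic radius R = A/P = 0.4686/1.717 = 0.2729 m. Q_A = (1/0.013)·0.4686·0.2729^(2/3)·√0.0021 = 0.695 m³/s.
Channel B: For a triangular section with side slope z = 2.3: A = zy² = 2.3×0.457² = 0.4804 m²; P = 2y√(1+z²) = 2×0.457×2.508 = 2.292 m. Hydraulic radius R = A/P = 0.4804/2.292 = 0.2096 m. Q_B = (1/0.013)·0.4804·0.2096^(2/3)·√0.0021 = 0.5974 m³/s.
The larger discharge is 0.695 m³/s and the smaller is 0.5974 m³/s; the ratio is 1.16.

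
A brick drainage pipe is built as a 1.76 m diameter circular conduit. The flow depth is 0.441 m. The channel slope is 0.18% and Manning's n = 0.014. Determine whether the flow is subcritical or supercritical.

For a circular section of diameter D = 1.76 m at depth y = 0.441 m, the central angle is θ = 2 arccos(1 − 2y/D) = 2.097 rad. Then A = (D²/8)(θ − sin θ) = 0.4771 m² and P = Dθ/2 = 1.845 m.
Hydraulic radius R = A/P = 0.4771/1.845 = 0.2586 m.
V = (1/n) R^(2/3) √S = (1/0.014) × 0.2586^(2/3) × √0.0018 = 1.23 m/s. Hydraulic depth D_h = A/T = 0.4771/1.525 = 0.3128 m.
Froude number Fr = V/√(g·D_h) = 1.23/√(9.81×0.3128) = 0.702, which is less than 1, so the flow is subcritical.

subcritical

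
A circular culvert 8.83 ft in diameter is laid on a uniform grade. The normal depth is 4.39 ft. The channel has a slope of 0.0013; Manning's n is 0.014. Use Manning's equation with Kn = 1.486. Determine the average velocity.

For a circular section of diameter D = 8.83 ft at depth y = 4.39 ft, the central angle is θ = 2 arccos(1 − 2y/D) = 3.13 rad. Then A = (D²/8)(θ − sin θ) = 30.4 ft² and P = Dθ/2 = 13.82 ft.
Hydraulic radius R = A/P = 30.4/13.82 = 2.2 ft.
From Manning's equation, V = (1.486/n) R^(2/3) S^(1/2) = (1.486/0.014) × 2.2^(2/3) × 0.0013^(1/2) = 6.47 ft/s.

V = 6.47 ft/s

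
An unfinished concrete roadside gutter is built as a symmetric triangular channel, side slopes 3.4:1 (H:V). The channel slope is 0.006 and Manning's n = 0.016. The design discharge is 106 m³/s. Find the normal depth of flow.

y_n = 2.42 m

Manning's equation rearranged: A R^(2/3) = nQ / (1·√S) = 0.016 × 106 / (√0.006) = 21.9.
At y = 2.64 m: A R^(2/3) = 27.74 — over.
At y = 2.42 m: A R^(2/3) = 21.99 — matches.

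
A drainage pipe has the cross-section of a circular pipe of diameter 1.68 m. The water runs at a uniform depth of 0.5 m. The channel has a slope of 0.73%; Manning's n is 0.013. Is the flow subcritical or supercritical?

For a circular section of diameter D = 1.68 m at depth y = 0.5 m, the central angle is θ = 2 arccos(1 − 2y/D) = 2.308 rad. Then A = (D²/8)(θ − sin θ) = 0.5532 m² and P = Dθ/2 = 1.939 m.
Hydraulic radius R = A/P = 0.5532/1.939 = 0.2853 m.
V = (1/n) R^(2/3) √S = (1/0.013) × 0.2853^(2/3) × √0.0073 = 2.848 m/s. Hydraulic depth D_h = A/T = 0.5532/1.536 = 0.3601 m.
Froude number Fr = V/√(g·D_h) = 2.848/√(9.81×0.3601) = 1.52, which is greater than 1, so the flow is supercritical.

supercritical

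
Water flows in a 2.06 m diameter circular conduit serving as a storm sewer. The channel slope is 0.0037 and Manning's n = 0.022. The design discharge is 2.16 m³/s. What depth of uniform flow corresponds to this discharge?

y_n = 0.861 m

Manning's equation rearranged: A R^(2/3) = nQ / (1·√S) = 0.022 × 2.16 / (√0.0037) = 0.7812.
Trying y = 1.05 m: A R^(2/3) = 1.106 — high.
Trying y = 0.861 m: A R^(2/3) = 0.7816 — ≈ 0.7812.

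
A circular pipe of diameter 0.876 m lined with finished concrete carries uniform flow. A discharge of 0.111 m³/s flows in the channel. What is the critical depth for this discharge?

At critical depth, Q² T / (g A³) = 1, i.e. A³/T = Q²/g = 0.111²/9.81 = 0.001256.
Trying y = 0.153 m: A³/T = 0.0005299 — too small.
Trying y = 0.224 m: A³/T = 0.002355 — too large.
Trying y = 0.191 m: A³/T = 0.001264 — matches.

y_c = 0.191 m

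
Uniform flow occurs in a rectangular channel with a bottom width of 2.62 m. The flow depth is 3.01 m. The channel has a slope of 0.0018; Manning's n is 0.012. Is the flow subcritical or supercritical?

Flow area A = b·y = 2.62 × 3.01 = 7.886 m². Wetted perimeter P = b + 2y = 2.62 + 2×3.01 = 8.64 m.
Hydraulic radius R = A/P = 7.886/8.64 = 0.9128 m.
V = (1/n) R^(2/3) √S = (1/0.012) × 0.9128^(2/3) × √0.0018 = 3.327 m/s. Hydraulic depth D_h = A/T = 7.886/2.62 = 3.01 m.
Froude number Fr = V/√(g·D_h) = 3.327/√(9.81×3.01) = 0.612, which is less than 1, so the flow is subcritical.

subcritical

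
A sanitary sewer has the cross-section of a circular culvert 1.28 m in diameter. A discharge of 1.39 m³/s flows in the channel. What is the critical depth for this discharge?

y_c = 0.631 m

At critical depth, Q² T / (g A³) = 1, i.e. A³/T = Q²/g = 1.39²/9.81 = 0.197.
Trying y = 0.795 m: A³/T = 0.477 — over.
Trying y = 0.631 m: A³/T = 0.1971 — close enough.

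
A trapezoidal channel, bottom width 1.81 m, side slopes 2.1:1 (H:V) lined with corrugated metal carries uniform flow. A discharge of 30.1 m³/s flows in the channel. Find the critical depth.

At critical depth, Q² T / (g A³) = 1, i.e. A³/T = Q²/g = 30.1²/9.81 = 92.36.
Try y = 1.44 m: A³/T = 42.92 — too small.
Try y = 2.14 m: A³/T = 227.4 — too large.
Try y = 1.73 m: A³/T = 91.99 — matches.

y_c = 1.73 m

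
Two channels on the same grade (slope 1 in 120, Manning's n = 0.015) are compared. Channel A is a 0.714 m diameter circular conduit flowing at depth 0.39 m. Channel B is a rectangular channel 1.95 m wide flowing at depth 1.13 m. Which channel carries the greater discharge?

channel B

Channel A: For a circular section of diameter D = 0.714 m at depth y = 0.39 m, the central angle is θ = 2 arccos(1 − 2y/D) = 3.327 rad. Then A = (D²/8)(θ − sin θ) = 0.2237 m² and P = Dθ/2 = 1.188 m. Hydraulic radius R = A/P = 0.2237/1.188 = 0.1884 m. Q_A = (1/0.015)·0.2237·0.1884^(2/3)·√0.008333 = 0.4474 m³/s.
Channel B: Flow area A = b·y = 1.95 × 1.13 = 2.203 m². Wetted perimeter P = b + 2y = 1.95 + 2×1.13 = 4.21 m. Hydraulic radius R = A/P = 2.203/4.21 = 0.5234 m. Q_B = (1/0.015)·2.203·0.5234^(2/3)·√0.008333 = 8.709 m³/s.
Q_A = 0.4474 m³/s vs Q_B = 8.709 m³/s, so channel B carries more.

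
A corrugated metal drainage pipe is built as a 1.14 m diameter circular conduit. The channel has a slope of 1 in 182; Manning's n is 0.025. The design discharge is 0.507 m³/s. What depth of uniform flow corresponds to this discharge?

Manning's equation rearranged: A R^(2/3) = nQ / (1·√S) = 0.025 × 0.507 / (√0.005495) = 0.171.
Try y = 0.592 m: A R^(2/3) = 0.2356 — high.
Try y = 0.363 m: A R^(2/3) = 0.0971 — low.
Try y = 0.492 m: A R^(2/3) = 0.1709 — matches.

y_n = 0.492 m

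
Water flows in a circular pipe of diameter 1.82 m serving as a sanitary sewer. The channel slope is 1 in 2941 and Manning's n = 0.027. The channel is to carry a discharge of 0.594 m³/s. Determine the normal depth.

Manning's equation rearranged: A R^(2/3) = nQ / (1·√S) = 0.027 × 0.594 / (√0.00034) = 0.8698.
Try y = 1.12 m: A R^(2/3) = 1.074 — too large.
Try y = 0.704 m: A R^(2/3) = 0.4877 — too small.
Try y = 0.979 m: A R^(2/3) = 0.8694 — close enough.

y_n = 0.979 m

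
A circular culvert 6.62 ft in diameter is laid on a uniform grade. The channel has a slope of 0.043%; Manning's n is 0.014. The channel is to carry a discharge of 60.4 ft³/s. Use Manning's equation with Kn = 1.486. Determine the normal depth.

Manning's equation rearranged: A R^(2/3) = nQ / (1.486·√S) = 0.014 × 60.4 / (1.486 × √0.00043) = 27.44.
At y = 3.11 ft: A R^(2/3) = 21.63 — short.
At y = 3.58 ft: A R^(2/3) = 27.44 — matches.

y_n = 3.58 ft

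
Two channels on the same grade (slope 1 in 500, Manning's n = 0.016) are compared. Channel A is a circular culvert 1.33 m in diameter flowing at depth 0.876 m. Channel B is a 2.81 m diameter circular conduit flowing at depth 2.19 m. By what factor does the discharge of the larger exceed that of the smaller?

9.08

Channel A: For a circular section of diameter D = 1.33 m at depth y = 0.876 m, the central angle is θ = 2 arccos(1 − 2y/D) = 3.787 rad. Then A = (D²/8)(θ − sin θ) = 0.9705 m² and P = Dθ/2 = 2.519 m. Hydraulic radius R = A/P = 0.9705/2.519 = 0.3853 m. Q_A = (1/0.016)·0.9705·0.3853^(2/3)·√0.002 = 1.436 m³/s.
Channel B: For a circular section of diameter D = 2.81 m at depth y = 2.19 m, the central angle is θ = 2 arccos(1 − 2y/D) = 4.327 rad. Then A = (D²/8)(θ − sin θ) = 5.186 m² and P = Dθ/2 = 6.08 m. Hydraulic radius R = A/P = 5.186/6.08 = 0.853 m. Q_B = (1/0.016)·5.186·0.853^(2/3)·√0.002 = 13.04 m³/s.
The larger discharge is 13.04 m³/s and the smaller is 1.436 m³/s; the ratio is 9.08.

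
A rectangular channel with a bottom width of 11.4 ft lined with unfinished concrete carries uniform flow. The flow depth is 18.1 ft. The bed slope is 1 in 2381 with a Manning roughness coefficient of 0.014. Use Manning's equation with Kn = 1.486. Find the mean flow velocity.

Flow area A = b·y = 11.4 × 18.1 = 206.3 ft². Wetted perimeter P = b + 2y = 11.4 + 2×18.1 = 47.6 ft.
Hydraulic radius R = A/P = 206.3/47.6 = 4.335 ft.
From Manning's equation, V = (1.486/n) R^(2/3) S^(1/2) = (1.486/0.014) × 4.335^(2/3) × 0.00042^(1/2) = 5.78 ft/s.

V = 5.78 ft/s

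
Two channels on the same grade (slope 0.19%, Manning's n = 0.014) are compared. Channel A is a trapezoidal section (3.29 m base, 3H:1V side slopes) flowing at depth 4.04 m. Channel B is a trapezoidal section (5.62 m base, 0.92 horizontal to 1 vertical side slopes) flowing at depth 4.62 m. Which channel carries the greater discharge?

Channel A: With bottom width b = 3.29 m and side slope z = 3: A = (b + zy)y = (3.29 + 3×4.04)×4.04 = 62.26 m²; P = b + 2y√(1+z²) = 3.29 + 2×4.04×3.162 = 28.84 m. Hydraulic radius R = A/P = 62.26/28.84 = 2.159 m. Q_A = (1/0.014)·62.26·2.159^(2/3)·√0.0019 = 323.8 m³/s.
Channel B: With bottom width b = 5.62 m and side slope z = 0.92: A = (b + zy)y = (5.62 + 0.92×4.62)×4.62 = 45.6 m²; P = b + 2y√(1+z²) = 5.62 + 2×4.62×1.359 = 18.18 m. Hydraulic radius R = A/P = 45.6/18.18 = 2.509 m. Q_B = (1/0.014)·45.6·2.509^(2/3)·√0.0019 = 262.2 m³/s.
Q_A = 323.8 m³/s vs Q_B = 262.2 m³/s, so channel A carries more.

channel A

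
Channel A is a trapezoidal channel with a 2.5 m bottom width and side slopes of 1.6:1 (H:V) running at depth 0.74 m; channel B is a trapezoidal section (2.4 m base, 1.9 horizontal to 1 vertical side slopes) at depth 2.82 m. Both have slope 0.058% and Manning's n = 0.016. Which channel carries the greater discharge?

channel B

Channel A: With bottom width b = 2.5 m and side slope z = 1.6: A = (b + zy)y = (2.5 + 1.6×0.74)×0.74 = 2.726 m²; P = b + 2y√(1+z²) = 2.5 + 2×0.74×1.887 = 5.292 m. Hydraulic radius R = A/P = 2.726/5.292 = 0.5151 m. Q_A = (1/0.016)·2.726·0.5151^(2/3)·√0.00058 = 2.637 m³/s.
Channel B: With bottom width b = 2.4 m and side slope z = 1.9: A = (b + zy)y = (2.4 + 1.9×2.82)×2.82 = 21.88 m²; P = b + 2y√(1+z²) = 2.4 + 2×2.82×2.147 = 14.51 m. Hydraulic radius R = A/P = 21.88/14.51 = 1.508 m. Q_B = (1/0.016)·21.88·1.508^(2/3)·√0.00058 = 43.3 m³/s.
Q_A = 2.637 m³/s vs Q_B = 43.3 m³/s, so channel B carries more.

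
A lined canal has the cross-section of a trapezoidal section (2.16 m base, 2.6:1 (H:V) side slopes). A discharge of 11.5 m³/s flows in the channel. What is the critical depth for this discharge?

y_c = 0.979 m

At critical depth, Q² T / (g A³) = 1, i.e. A³/T = Q²/g = 11.5²/9.81 = 13.48.
Try y = 1.23 m: A³/T = 33.45 — high.
Try y = 0.791 m: A³/T = 5.915 — low.
Try y = 0.979 m: A³/T = 13.48 — matches.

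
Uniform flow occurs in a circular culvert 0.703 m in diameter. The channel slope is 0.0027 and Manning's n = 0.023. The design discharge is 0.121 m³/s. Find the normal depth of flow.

Manning's equation rearranged: A R^(2/3) = nQ / (1·√S) = 0.023 × 0.121 / (√0.0027) = 0.05356.
At y = 0.4 m: A R^(2/3) = 0.07532 — high.
At y = 0.326 m: A R^(2/3) = 0.05348 — matches.

y_n = 0.326 m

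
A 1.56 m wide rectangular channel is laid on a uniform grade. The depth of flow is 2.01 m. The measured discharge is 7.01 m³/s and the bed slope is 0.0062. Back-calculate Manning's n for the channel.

Flow area A = b·y = 1.56 × 2.01 = 3.136 m². Wetted perimeter P = b + 2y = 1.56 + 2×2.01 = 5.58 m.
Hydraulic radius R = A/P = 3.136/5.58 = 0.5619 m.
Rearranging Manning's equation: n = (1/Q) A R^(2/3) S^(1/2) = (1/7.01) × 3.136 × 0.5619^(2/3) × √0.0062 = 0.024.

n = 0.024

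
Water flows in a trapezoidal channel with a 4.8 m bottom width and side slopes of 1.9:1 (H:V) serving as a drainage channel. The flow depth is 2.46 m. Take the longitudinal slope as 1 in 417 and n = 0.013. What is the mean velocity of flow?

With bottom width b = 4.8 m and side slope z = 1.9: A = (b + zy)y = (4.8 + 1.9×2.46)×2.46 = 23.31 m²; P = b + 2y√(1+z²) = 4.8 + 2×2.46×2.147 = 15.36 m.
Hydraulic radius R = A/P = 23.31/15.36 = 1.517 m.
From Manning's equation, V = (1/n) R^(2/3) S^(1/2) = (1/0.013) × 1.517^(2/3) × 0.002398^(1/2) = 4.97 m/s.

V = 4.97 m/s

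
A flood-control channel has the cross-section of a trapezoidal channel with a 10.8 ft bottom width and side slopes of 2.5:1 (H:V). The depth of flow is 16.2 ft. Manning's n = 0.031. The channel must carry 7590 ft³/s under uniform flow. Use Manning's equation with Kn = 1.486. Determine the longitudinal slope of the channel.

S = 0.0021

With bottom width b = 10.8 ft and side slope z = 2.5: A = (b + zy)y = (10.8 + 2.5×16.2)×16.2 = 831.1 ft²; P = b + 2y√(1+z²) = 10.8 + 2×16.2×2.693 = 98.04 ft.
Hydraulic radius R = A/P = 831.1/98.04 = 8.477 ft.
From Manning's equation, S = [nQ / (1.486 A R^(2/3))]² = [0.031 × 7590 / (1.486 × 831.1 × 8.477^(2/3))]² = 0.0021.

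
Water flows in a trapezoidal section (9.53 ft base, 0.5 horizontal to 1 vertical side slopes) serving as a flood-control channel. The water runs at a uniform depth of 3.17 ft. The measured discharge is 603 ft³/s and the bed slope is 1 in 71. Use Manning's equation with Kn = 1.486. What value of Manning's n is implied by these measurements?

n = 0.017

With bottom width b = 9.53 ft and side slope z = 0.5: A = (b + zy)y = (9.53 + 0.5×3.17)×3.17 = 35.23 ft²; P = b + 2y√(1+z²) = 9.53 + 2×3.17×1.118 = 16.62 ft.
Hydraulic radius R = A/P = 35.23/16.62 = 2.12 ft.
Rearranging Manning's equation: n = (1.486/Q) A R^(2/3) S^(1/2) = (1.486/603) × 35.23 × 2.12^(2/3) × √0.01408 = 0.017.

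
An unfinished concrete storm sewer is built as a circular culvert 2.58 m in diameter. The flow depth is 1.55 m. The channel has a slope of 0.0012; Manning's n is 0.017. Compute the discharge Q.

For a circular section of diameter D = 2.58 m at depth y = 1.55 m, the central angle is θ = 2 arccos(1 − 2y/D) = 3.547 rad. Then A = (D²/8)(θ − sin θ) = 3.28 m² and P = Dθ/2 = 4.576 m.
Hydraulic radius R = A/P = 3.28/4.576 = 0.7168 m.
Manning's equation: Q = (1/n) A R^(2/3) S^(1/2) = (1/0.017) × 3.28 × 0.7168^(2/3) × 0.0012^(1/2) = 5.35 m³/s.

Q = 5.35 m³/s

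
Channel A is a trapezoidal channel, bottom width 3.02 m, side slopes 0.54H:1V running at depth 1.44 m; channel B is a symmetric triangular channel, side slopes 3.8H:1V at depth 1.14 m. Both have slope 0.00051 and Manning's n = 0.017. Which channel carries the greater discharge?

channel A

Channel A: With bottom width b = 3.02 m and side slope z = 0.54: A = (b + zy)y = (3.02 + 0.54×1.44)×1.44 = 5.469 m²; P = b + 2y√(1+z²) = 3.02 + 2×1.44×1.136 = 6.293 m. Hydraulic radius R = A/P = 5.469/6.293 = 0.869 m. Q_A = (1/0.017)·5.469·0.869^(2/3)·√0.00051 = 6.615 m³/s.
Channel B: For a triangular section with side slope z = 3.8: A = zy² = 3.8×1.14² = 4.938 m²; P = 2y√(1+z²) = 2×1.14×3.929 = 8.959 m. Hydraulic radius R = A/P = 4.938/8.959 = 0.5512 m. Q_B = (1/0.017)·4.938·0.5512^(2/3)·√0.00051 = 4.41 m³/s.
Q_A = 6.615 m³/s vs Q_B = 4.41 m³/s, so channel A carries more.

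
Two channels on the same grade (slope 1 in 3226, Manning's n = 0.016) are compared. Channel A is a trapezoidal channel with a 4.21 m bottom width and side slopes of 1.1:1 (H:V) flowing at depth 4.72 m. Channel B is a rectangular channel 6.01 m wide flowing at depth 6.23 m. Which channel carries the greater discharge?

Channel A: With bottom width b = 4.21 m and side slope z = 1.1: A = (b + zy)y = (4.21 + 1.1×4.72)×4.72 = 44.38 m²; P = b + 2y√(1+z²) = 4.21 + 2×4.72×1.487 = 18.24 m. Hydraulic radius R = A/P = 44.38/18.24 = 2.432 m. Q_A = (1/0.016)·44.38·2.432^(2/3)·√0.00031 = 88.32 m³/s.
Channel B: Flow area A = b·y = 6.01 × 6.23 = 37.44 m². Wetted perimeter P = b + 2y = 6.01 + 2×6.23 = 18.47 m. Hydraulic radius R = A/P = 37.44/18.47 = 2.027 m. Q_B = (1/0.016)·37.44·2.027^(2/3)·√0.00031 = 65.99 m³/s.
Q_A = 88.32 m³/s vs Q_B = 65.99 m³/s, so channel A carries more.

channel A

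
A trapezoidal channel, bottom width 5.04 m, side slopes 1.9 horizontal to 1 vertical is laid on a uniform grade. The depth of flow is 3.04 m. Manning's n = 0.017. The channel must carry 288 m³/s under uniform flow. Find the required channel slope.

With bottom width b = 5.04 m and side slope z = 1.9: A = (b + zy)y = (5.04 + 1.9×3.04)×3.04 = 32.88 m²; P = b + 2y√(1+z²) = 5.04 + 2×3.04×2.147 = 18.09 m.
Hydraulic radius R = A/P = 32.88/18.09 = 1.817 m.
From Manning's equation, S = [nQ / (1 A R^(2/3))]² = [0.017 × 288 / (1 × 32.88 × 1.817^(2/3))]² = 0.01.

S = 0.01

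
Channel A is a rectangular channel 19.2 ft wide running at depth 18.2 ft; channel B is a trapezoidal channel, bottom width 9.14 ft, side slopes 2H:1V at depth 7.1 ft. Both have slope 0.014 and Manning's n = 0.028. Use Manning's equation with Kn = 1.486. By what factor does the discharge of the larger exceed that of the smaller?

Channel A: Flow area A = b·y = 19.2 × 18.2 = 349.4 ft². Wetted perimeter P = b + 2y = 19.2 + 2×18.2 = 55.6 ft. Hydraulic radius R = A/P = 349.4/55.6 = 6.285 ft. Q_A = (1.486/0.028)·349.4·6.285^(2/3)·√0.014 = 7473 ft³/s.
Channel B: With bottom width b = 9.14 ft and side slope z = 2: A = (b + zy)y = (9.14 + 2×7.1)×7.1 = 165.7 ft²; P = b + 2y√(1+z²) = 9.14 + 2×7.1×2.236 = 40.89 ft. Hydraulic radius R = A/P = 165.7/40.89 = 4.052 ft. Q_B = (1.486/0.028)·165.7·4.052^(2/3)·√0.014 = 2645 ft³/s.
The larger discharge is 7473 ft³/s and the smaller is 2645 ft³/s; the ratio is 2.83.

2.83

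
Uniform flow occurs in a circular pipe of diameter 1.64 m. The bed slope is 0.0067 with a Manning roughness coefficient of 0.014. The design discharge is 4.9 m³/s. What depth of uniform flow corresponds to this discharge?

Manning's equation rearranged: A R^(2/3) = nQ / (1·√S) = 0.014 × 4.9 / (√0.0067) = 0.8381.
Trying y = 0.894 m: A R^(2/3) = 0.673 — short.
Trying y = 1.2 m: A R^(2/3) = 1.032 — over.
Trying y = 1.03 m: A R^(2/3) = 0.8389 — matches.

y_n = 1.03 m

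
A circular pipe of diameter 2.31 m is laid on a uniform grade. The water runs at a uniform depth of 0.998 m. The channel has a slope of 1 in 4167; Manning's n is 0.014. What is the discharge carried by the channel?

Q = 1.25 m³/s

For a circular section of diameter D = 2.31 m at depth y = 0.998 m, the central angle is θ = 2 arccos(1 − 2y/D) = 2.869 rad. Then A = (D²/8)(θ − sin θ) = 1.734 m² and P = Dθ/2 = 3.314 m.
Hydraulic radius R = A/P = 1.734/3.314 = 0.5233 m.
Manning's equation: Q = (1/n) A R^(2/3) S^(1/2) = (1/0.014) × 1.734 × 0.5233^(2/3) × 0.00024^(1/2) = 1.25 m³/s.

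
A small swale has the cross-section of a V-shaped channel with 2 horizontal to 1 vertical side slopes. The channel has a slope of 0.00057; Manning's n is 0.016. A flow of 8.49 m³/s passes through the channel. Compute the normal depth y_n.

Manning's equation rearranged: A R^(2/3) = nQ / (1·√S) = 0.016 × 8.49 / (√0.00057) = 5.69.
At y = 2.01 m: A R^(2/3) = 7.526 — high.
At y = 1.5 m: A R^(2/3) = 3.448 — low.
At y = 1.81 m: A R^(2/3) = 5.691 — matches.

y_n = 1.81 m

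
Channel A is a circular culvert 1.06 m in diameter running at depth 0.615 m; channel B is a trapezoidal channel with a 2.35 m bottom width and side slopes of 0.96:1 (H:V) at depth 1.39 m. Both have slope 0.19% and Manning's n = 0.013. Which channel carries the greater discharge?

Channel A: For a circular section of diameter D = 1.06 m at depth y = 0.615 m, the central angle is θ = 2 arccos(1 − 2y/D) = 3.464 rad. Then A = (D²/8)(θ − sin θ) = 0.5309 m² and P = Dθ/2 = 1.836 m. Hydraulic radius R = A/P = 0.5309/1.836 = 0.2892 m. Q_A = (1/0.013)·0.5309·0.2892^(2/3)·√0.0019 = 0.7786 m³/s.
Channel B: With bottom width b = 2.35 m and side slope z = 0.96: A = (b + zy)y = (2.35 + 0.96×1.39)×1.39 = 5.121 m²; P = b + 2y√(1+z²) = 2.35 + 2×1.39×1.386 = 6.204 m. Hydraulic radius R = A/P = 5.121/6.204 = 0.8255 m. Q_B = (1/0.013)·5.121·0.8255^(2/3)·√0.0019 = 15.11 m³/s.
Q_A = 0.7786 m³/s vs Q_B = 15.11 m³/s, so channel B carries more.

channel B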